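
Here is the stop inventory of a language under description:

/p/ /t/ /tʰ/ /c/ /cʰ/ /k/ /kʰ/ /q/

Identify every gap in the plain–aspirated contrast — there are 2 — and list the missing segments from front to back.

/pʰ/, /qʰ/

Plain: /p/ (bilabial), /t/ (alveolar), /c/ (palatal), /k/ (velar), /q/ (uvular).
Aspirated: /tʰ/ (alveolar), /cʰ/ (palatal), /kʰ/ (velar).
Gaps, from front to back: bilabial lacks aspirated (/pʰ/); uvular lacks aspirated (/qʰ/).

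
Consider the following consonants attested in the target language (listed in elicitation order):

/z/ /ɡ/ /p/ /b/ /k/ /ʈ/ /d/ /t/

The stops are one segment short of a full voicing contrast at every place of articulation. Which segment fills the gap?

/ɖ/

Voiceless: /p/ (bilabial), /t/ (alveolar), /ʈ/ (retroflex), /k/ (velar).
Voiced: /b/ (bilabial), /d/ (alveolar), /ɡ/ (velar).
The retroflex row has no voiced member, so the gap is the voiced retroflex stop /ɖ/.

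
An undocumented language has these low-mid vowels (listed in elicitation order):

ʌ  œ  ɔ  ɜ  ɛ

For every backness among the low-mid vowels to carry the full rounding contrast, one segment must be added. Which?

Unrounded: /ɛ/ (front), /ɜ/ (central), /ʌ/ (back).
Rounded: /œ/ (front), /ɔ/ (back).
The central row has no rounded member, so the gap is the central rounded vowel /ɞ/.

/ɞ/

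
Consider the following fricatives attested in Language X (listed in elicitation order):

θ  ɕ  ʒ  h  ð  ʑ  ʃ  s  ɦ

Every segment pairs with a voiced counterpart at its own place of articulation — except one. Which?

/s/

Dental: /θ/ ~ /ð/
Postalveolar: /ʃ/ ~ /ʒ/
Alveolo-palatal: /ɕ/ ~ /ʑ/
Glottal: /h/ ~ /ɦ/
Alveolar: only /s/ (voiceless); no voiced partner.
So /s/ is the unpaired segment.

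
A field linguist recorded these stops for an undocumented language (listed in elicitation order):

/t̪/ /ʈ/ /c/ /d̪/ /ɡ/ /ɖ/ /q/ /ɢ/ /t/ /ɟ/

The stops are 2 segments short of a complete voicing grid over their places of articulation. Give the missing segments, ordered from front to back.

place of articulation  voiceless  voiced  
dental            t̪        d̪      
alveolar          t         —       
retroflex         ʈ         ɖ       
palatal           c         ɟ       
velar             —         ɡ       
uvular            q         ɢ       
Gaps, from front to back: alveolar lacks voiced (/d/); velar lacks voiceless (/k/).

/d/, /k/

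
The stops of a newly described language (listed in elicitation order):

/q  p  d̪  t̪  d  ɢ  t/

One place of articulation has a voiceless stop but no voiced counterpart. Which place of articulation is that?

bilabial

Voiceless: /p/ (bilabial), /t̪/ (dental), /t/ (alveolar), /q/ (uvular).
Voiced: /d̪/ (dental), /d/ (alveolar), /ɢ/ (uvular).
Every place of articulation has a voiced member except bilabial, where /b/ would be expected.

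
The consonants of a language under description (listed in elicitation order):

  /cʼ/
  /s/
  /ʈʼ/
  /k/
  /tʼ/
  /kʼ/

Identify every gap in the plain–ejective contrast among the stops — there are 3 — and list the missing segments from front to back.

/t/, /ʈ/, /c/

alveolar: plain —, ejective /tʼ/.
retroflex: plain —, ejective /ʈʼ/.
palatal: plain —, ejective /cʼ/.
velar: plain /k/, ejective /kʼ/.
Gaps, from front to back: alveolar lacks plain (/t/); retroflex lacks plain (/ʈ/); palatal lacks plain (/c/).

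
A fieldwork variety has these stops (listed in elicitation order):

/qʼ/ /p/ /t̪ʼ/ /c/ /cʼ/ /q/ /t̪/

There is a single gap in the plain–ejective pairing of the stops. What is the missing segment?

Plain: /p/ (bilabial), /t̪/ (dental), /c/ (palatal), /q/ (uvular).
Ejective: /t̪ʼ/ (dental), /cʼ/ (palatal), /qʼ/ (uvular).
The bilabial row has no ejective member, so the gap is the ejective bilabial stop /pʼ/.

/pʼ/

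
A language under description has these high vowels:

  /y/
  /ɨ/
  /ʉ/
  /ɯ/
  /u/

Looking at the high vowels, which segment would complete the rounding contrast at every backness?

Unrounded: /ɨ/ (central), /ɯ/ (back).
Rounded: /y/ (front), /ʉ/ (central), /u/ (back).
The front row has no unrounded member, so the gap is the front unrounded vowel /i/.

/i/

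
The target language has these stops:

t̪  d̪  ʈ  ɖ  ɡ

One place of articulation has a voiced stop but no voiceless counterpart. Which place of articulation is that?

velar

Voiceless: /t̪/ (dental), /ʈ/ (retroflex).
Voiced: /d̪/ (dental), /ɖ/ (retroflex), /ɡ/ (velar).
Every place of articulation has a voiceless member except velar, where /k/ would be expected.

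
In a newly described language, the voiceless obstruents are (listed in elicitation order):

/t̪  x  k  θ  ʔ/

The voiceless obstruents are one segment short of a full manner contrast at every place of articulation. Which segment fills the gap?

dental: stop /t̪/, fricative /θ/.
velar: stop /k/, fricative /x/.
glottal: stop /ʔ/, fricative —.
The glottal row has no fricative member, so the gap is the glottal fricative /h/.

/h/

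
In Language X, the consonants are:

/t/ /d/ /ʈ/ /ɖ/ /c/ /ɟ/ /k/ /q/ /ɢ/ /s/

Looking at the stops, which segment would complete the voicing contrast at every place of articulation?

place of articulation  voiceless  voiced  
alveolar          t         d       
retroflex         ʈ         ɖ       
palatal           c         ɟ       
velar             k         —       
uvular            q         ɢ       
The velar row has no voiced member, so the gap is the voiced velar stop /ɡ/.

/ɡ/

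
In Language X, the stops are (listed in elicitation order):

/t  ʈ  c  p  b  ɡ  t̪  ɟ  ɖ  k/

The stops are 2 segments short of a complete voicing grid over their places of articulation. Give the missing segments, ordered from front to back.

Voiceless: /p/ (bilabial), /t̪/ (dental), /t/ (alveolar), /ʈ/ (retroflex), /c/ (palatal), /k/ (velar).
Voiced: /b/ (bilabial), /ɖ/ (retroflex), /ɟ/ (palatal), /ɡ/ (velar).
Gaps, from front to back: dental lacks voiced (/d̪/); alveolar lacks voiced (/d/).

/d̪/, /d/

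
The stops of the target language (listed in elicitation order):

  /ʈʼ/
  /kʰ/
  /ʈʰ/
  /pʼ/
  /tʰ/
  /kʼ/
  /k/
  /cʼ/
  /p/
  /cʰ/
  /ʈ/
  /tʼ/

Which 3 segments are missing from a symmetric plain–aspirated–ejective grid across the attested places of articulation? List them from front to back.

place of articulation  plain     aspirated  ejective
bilabial          p         —         pʼ      
alveolar          —         tʰ        tʼ      
retroflex         ʈ         ʈʰ        ʈʼ      
palatal           —         cʰ        cʼ      
velar             k         kʰ        kʼ      
Gaps, from front to back: bilabial lacks aspirated (/pʰ/); alveolar lacks plain (/t/); palatal lacks plain (/c/).

/pʰ/, /t/, /c/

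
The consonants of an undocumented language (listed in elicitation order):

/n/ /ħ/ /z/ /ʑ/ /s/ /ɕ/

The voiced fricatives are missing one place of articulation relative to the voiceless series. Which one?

pharyngeal

alveolar: voiceless /s/, voiced /z/.
alveolo-palatal: voiceless /ɕ/, voiced /ʑ/.
pharyngeal: voiceless /ħ/, voiced —.
Every place of articulation has a voiced member except pharyngeal, where /ʕ/ would be expected.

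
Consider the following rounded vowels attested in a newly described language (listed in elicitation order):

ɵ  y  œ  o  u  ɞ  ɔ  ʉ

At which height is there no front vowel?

Front: /y/ (high), /œ/ (low-mid).
Central: /ʉ/ (high), /ɵ/ (high-mid), /ɞ/ (low-mid).
Back: /u/ (high), /o/ (high-mid), /ɔ/ (low-mid).
Every height has a front member except high-mid, where /ø/ would be expected.

high-mid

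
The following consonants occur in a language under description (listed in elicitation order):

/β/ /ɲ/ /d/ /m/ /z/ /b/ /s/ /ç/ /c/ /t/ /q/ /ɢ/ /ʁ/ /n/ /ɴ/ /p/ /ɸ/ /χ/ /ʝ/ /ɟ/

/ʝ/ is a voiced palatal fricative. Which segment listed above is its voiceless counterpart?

/ç/

The voiceless counterpart is a voiceless palatal fricative — in this inventory, /ç/.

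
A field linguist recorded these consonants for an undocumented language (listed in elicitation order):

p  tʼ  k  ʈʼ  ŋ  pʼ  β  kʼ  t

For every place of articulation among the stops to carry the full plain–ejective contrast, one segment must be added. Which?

/ʈ/

bilabial: plain /p/, ejective /pʼ/.
alveolar: plain /t/, ejective /tʼ/.
retroflex: plain —, ejective /ʈʼ/.
velar: plain /k/, ejective /kʼ/.
The retroflex row has no plain member, so the gap is the plain retroflex stop /ʈ/.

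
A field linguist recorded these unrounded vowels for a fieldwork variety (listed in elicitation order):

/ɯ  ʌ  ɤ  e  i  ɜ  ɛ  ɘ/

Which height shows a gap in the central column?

Front: /i/ (high), /e/ (high-mid), /ɛ/ (low-mid).
Central: /ɘ/ (high-mid), /ɜ/ (low-mid).
Back: /ɯ/ (high), /ɤ/ (high-mid), /ʌ/ (low-mid).
Every height has a central member except high, where /ɨ/ would be expected.

high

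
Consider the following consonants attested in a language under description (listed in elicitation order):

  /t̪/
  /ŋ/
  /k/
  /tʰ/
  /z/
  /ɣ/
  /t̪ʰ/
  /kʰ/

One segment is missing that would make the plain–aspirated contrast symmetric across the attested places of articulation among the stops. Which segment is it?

/t/

Plain: /t̪/ (dental), /k/ (velar).
Aspirated: /t̪ʰ/ (dental), /tʰ/ (alveolar), /kʰ/ (velar).
The alveolar row has no plain member, so the gap is the plain alveolar stop /t/.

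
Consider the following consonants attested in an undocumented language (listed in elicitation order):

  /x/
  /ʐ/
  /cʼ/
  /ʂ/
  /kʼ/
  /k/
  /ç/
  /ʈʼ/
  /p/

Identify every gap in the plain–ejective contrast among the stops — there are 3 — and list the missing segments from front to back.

/pʼ/, /ʈ/, /c/

place of articulation  plain     ejective
bilabial          p         —       
retroflex         —         ʈʼ      
palatal           —         cʼ      
velar             k         kʼ      
Gaps, from front to back: bilabial lacks ejective (/pʼ/); retroflex lacks plain (/ʈ/); palatal lacks plain (/c/).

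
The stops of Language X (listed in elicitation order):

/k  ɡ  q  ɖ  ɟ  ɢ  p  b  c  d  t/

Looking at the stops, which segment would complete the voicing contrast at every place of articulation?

place of articulation  voiceless  voiced  
bilabial          p         b       
alveolar          t         d       
retroflex         —         ɖ       
palatal           c         ɟ       
velar             k         ɡ       
uvular            q         ɢ       
The retroflex row has no voiceless member, so the gap is the voiceless retroflex stop /ʈ/.

/ʈ/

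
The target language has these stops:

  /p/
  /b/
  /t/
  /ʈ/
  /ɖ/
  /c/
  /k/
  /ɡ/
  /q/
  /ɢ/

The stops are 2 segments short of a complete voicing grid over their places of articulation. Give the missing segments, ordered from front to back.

/d/, /ɟ/

bilabial: voiceless /p/, voiced /b/.
alveolar: voiceless /t/, voiced —.
retroflex: voiceless /ʈ/, voiced /ɖ/.
palatal: voiceless /c/, voiced —.
velar: voiceless /k/, voiced /ɡ/.
uvular: voiceless /q/, voiced /ɢ/.
Gaps, from front to back: alveolar lacks voiced (/d/); palatal lacks voiced (/ɟ/).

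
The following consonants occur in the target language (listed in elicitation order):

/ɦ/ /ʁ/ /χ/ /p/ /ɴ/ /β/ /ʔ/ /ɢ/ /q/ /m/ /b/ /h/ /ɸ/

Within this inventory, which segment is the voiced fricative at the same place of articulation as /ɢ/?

/ɢ/ is a voiced uvular stop.
The voiced fricative at the same place is a voiced uvular fricative — in this inventory, /ʁ/.

/ʁ/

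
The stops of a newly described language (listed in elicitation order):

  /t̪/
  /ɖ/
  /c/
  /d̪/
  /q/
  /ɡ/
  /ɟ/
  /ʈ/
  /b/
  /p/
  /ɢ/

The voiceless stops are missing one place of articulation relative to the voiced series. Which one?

velar

bilabial: voiceless /p/, voiced /b/.
dental: voiceless /t̪/, voiced /d̪/.
retroflex: voiceless /ʈ/, voiced /ɖ/.
palatal: voiceless /c/, voiced /ɟ/.
velar: voiceless —, voiced /ɡ/.
uvular: voiceless /q/, voiced /ɢ/.
Every place of articulation has a voiceless member except velar, where /k/ would be expected.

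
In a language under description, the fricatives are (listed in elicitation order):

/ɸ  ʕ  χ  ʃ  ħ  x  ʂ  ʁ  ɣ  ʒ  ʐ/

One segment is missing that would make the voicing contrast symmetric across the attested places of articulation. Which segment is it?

Voiceless: /ɸ/ (bilabial), /ʃ/ (postalveolar), /ʂ/ (retroflex), /x/ (velar), /χ/ (uvular), /ħ/ (pharyngeal).
Voiced: /ʒ/ (postalveolar), /ʐ/ (retroflex), /ɣ/ (velar), /ʁ/ (uvular), /ʕ/ (pharyngeal).
The bilabial row has no voiced member, so the gap is the voiced bilabial fricative /β/.

/β/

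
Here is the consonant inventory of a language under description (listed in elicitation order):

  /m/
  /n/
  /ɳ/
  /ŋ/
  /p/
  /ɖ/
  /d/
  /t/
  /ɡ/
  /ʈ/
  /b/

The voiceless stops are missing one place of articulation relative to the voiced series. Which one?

Voiceless: /p/ (bilabial), /t/ (alveolar), /ʈ/ (retroflex).
Voiced: /b/ (bilabial), /d/ (alveolar), /ɖ/ (retroflex), /ɡ/ (velar).
Every place of articulation has a voiceless member except velar, where /k/ would be expected.

velar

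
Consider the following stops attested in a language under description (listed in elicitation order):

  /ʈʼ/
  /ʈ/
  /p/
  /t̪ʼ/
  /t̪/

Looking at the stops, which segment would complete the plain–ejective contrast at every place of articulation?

Plain: /p/ (bilabial), /t̪/ (dental), /ʈ/ (retroflex).
Ejective: /t̪ʼ/ (dental), /ʈʼ/ (retroflex).
The bilabial row has no ejective member, so the gap is the ejective bilabial stop /pʼ/.

/pʼ/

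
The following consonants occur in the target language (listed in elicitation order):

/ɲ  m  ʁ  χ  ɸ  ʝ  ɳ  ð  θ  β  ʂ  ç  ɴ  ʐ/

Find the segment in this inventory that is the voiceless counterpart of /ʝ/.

/ç/

/ʝ/ is a voiced palatal fricative.
The voiceless counterpart is a voiceless palatal fricative — in this inventory, /ç/.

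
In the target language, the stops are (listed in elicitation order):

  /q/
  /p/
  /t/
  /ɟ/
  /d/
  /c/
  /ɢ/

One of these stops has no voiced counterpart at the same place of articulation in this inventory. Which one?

/p/

Alveolar: /t/ ~ /d/
Palatal: /c/ ~ /ɟ/
Uvular: /q/ ~ /ɢ/
Bilabial: only /p/ (voiceless); no voiced partner.
So /p/ is the unpaired segment.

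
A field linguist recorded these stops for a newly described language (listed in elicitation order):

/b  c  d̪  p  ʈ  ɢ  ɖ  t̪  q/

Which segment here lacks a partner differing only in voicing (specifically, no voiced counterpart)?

/c/

Bilabial: /p/ ~ /b/
Dental: /t̪/ ~ /d̪/
Retroflex: /ʈ/ ~ /ɖ/
Uvular: /q/ ~ /ɢ/
Palatal: only /c/ (voiceless); no voiced partner.
So /c/ is the unpaired segment.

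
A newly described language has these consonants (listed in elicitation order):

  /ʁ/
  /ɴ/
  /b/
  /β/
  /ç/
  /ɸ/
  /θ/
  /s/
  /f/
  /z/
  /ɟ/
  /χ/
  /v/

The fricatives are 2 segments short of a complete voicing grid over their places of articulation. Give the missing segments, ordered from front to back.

/ð/, /ʝ/

bilabial: voiceless /ɸ/, voiced /β/.
labiodental: voiceless /f/, voiced /v/.
dental: voiceless /θ/, voiced —.
alveolar: voiceless /s/, voiced /z/.
palatal: voiceless /ç/, voiced —.
uvular: voiceless /χ/, voiced /ʁ/.
Gaps, from front to back: dental lacks voiced (/ð/); palatal lacks voiced (/ʝ/).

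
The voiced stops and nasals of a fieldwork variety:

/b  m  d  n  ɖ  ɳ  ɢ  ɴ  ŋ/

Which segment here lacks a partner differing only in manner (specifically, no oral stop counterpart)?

/ŋ/

Bilabial: /b/ ~ /m/
Alveolar: /d/ ~ /n/
Retroflex: /ɖ/ ~ /ɳ/
Uvular: /ɢ/ ~ /ɴ/
Velar: only /ŋ/ (nasal); no oral stop partner.
So /ŋ/ is the unpaired segment.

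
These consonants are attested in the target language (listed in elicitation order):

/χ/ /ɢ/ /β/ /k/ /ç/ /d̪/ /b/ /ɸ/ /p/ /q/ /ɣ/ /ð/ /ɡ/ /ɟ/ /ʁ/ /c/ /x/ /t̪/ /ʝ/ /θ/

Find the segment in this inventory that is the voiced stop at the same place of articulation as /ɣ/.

/ɣ/ is a voiced velar fricative.
The voiced stop at the same place is a voiced velar stop — in this inventory, /ɡ/.

/ɡ/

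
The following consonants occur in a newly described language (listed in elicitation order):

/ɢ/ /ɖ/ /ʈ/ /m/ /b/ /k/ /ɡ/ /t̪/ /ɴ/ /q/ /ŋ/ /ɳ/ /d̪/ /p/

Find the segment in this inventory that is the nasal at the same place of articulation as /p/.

/p/ is a voiceless bilabial stop.
The nasal at the same place is a bilabial nasal — in this inventory, /m/.

/m/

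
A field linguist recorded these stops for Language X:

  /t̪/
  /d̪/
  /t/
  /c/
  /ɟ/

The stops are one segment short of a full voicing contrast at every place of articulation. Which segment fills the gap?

/d/

dental: voiceless /t̪/, voiced /d̪/.
alveolar: voiceless /t/, voiced —.
palatal: voiceless /c/, voiced /ɟ/.
The alveolar row has no voiced member, so the gap is the voiced alveolar stop /d/.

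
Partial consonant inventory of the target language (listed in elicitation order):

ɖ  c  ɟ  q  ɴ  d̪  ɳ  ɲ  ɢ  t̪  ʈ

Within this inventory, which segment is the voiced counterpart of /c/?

/ɟ/

/c/ is a voiceless palatal stop.
The voiced counterpart is a voiced palatal stop — in this inventory, /ɟ/.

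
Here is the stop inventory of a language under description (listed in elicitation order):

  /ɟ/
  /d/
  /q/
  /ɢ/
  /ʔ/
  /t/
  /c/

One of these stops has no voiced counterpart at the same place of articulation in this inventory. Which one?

Alveolar: /t/ ~ /d/
Palatal: /c/ ~ /ɟ/
Uvular: /q/ ~ /ɢ/
Glottal: only /ʔ/ (voiceless); no voiced partner.
So /ʔ/ is the unpaired segment.

/ʔ/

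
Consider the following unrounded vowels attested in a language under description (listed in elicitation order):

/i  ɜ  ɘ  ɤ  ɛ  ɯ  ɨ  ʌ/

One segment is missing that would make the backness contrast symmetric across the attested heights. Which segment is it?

high: front /i/, central /ɨ/, back /ɯ/.
high-mid: front —, central /ɘ/, back /ɤ/.
low-mid: front /ɛ/, central /ɜ/, back /ʌ/.
The high-mid row has no front member, so the gap is the high-mid front unrounded vowel /e/.

/e/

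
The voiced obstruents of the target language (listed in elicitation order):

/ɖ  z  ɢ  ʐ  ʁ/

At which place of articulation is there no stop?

alveolar

alveolar: stop —, fricative /z/.
retroflex: stop /ɖ/, fricative /ʐ/.
uvular: stop /ɢ/, fricative /ʁ/.
Every place of articulation has a stop member except alveolar, where /d/ would be expected.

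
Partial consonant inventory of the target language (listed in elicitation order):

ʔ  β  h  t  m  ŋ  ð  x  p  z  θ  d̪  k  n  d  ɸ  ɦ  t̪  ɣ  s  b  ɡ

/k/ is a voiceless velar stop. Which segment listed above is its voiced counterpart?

/ɡ/

The voiced counterpart is a voiced velar stop — in this inventory, /ɡ/.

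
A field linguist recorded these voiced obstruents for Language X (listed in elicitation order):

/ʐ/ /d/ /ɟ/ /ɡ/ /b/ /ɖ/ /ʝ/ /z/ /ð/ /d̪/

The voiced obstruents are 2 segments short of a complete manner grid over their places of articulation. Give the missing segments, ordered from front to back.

/β/, /ɣ/

bilabial: stop /b/, fricative —.
dental: stop /d̪/, fricative /ð/.
alveolar: stop /d/, fricative /z/.
retroflex: stop /ɖ/, fricative /ʐ/.
palatal: stop /ɟ/, fricative /ʝ/.
velar: stop /ɡ/, fricative —.
Gaps, from front to back: bilabial lacks fricative (/β/); velar lacks fricative (/ɣ/).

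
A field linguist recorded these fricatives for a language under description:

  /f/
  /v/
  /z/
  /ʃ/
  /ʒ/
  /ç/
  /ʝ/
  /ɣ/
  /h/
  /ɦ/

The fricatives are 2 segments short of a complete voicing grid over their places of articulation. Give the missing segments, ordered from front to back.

labiodental: voiceless /f/, voiced /v/.
alveolar: voiceless —, voiced /z/.
postalveolar: voiceless /ʃ/, voiced /ʒ/.
palatal: voiceless /ç/, voiced /ʝ/.
velar: voiceless —, voiced /ɣ/.
glottal: voiceless /h/, voiced /ɦ/.
Gaps, from front to back: alveolar lacks voiceless (/s/); velar lacks voiceless (/x/).

/s/, /x/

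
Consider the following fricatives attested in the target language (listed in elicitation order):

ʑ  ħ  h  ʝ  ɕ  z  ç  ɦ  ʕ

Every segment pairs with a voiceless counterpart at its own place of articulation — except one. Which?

/z/

Alveolo-palatal: /ɕ/ ~ /ʑ/
Palatal: /ç/ ~ /ʝ/
Pharyngeal: /ħ/ ~ /ʕ/
Glottal: /h/ ~ /ɦ/
Alveolar: only /z/ (voiced); no voiceless partner.
So /z/ is the unpaired segment.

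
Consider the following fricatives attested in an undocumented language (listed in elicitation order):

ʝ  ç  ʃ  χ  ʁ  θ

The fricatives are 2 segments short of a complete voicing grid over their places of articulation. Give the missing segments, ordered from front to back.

Voiceless: /θ/ (dental), /ʃ/ (postalveolar), /ç/ (palatal), /χ/ (uvular).
Voiced: /ʝ/ (palatal), /ʁ/ (uvular).
Gaps, from front to back: dental lacks voiced (/ð/); postalveolar lacks voiced (/ʒ/).

/ð/, /ʒ/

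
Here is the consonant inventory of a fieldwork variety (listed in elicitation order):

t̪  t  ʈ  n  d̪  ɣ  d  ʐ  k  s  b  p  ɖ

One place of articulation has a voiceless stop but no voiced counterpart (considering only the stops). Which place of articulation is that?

velar

bilabial: voiceless /p/, voiced /b/.
dental: voiceless /t̪/, voiced /d̪/.
alveolar: voiceless /t/, voiced /d/.
retroflex: voiceless /ʈ/, voiced /ɖ/.
velar: voiceless /k/, voiced —.
Every place of articulation has a voiced member except velar, where /ɡ/ would be expected.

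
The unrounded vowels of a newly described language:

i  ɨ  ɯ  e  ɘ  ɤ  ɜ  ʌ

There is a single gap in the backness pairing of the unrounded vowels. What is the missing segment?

/ɛ/

height            front     central   back    
high              i         ɨ         ɯ       
high-mid          e         ɘ         ɤ       
low-mid           —         ɜ         ʌ       
The low-mid row has no front member, so the gap is the low-mid front unrounded vowel /ɛ/.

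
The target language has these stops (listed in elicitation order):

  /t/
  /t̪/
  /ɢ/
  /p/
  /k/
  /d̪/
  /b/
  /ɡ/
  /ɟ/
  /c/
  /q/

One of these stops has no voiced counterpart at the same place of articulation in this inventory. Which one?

Bilabial: /p/ ~ /b/
Dental: /t̪/ ~ /d̪/
Palatal: /c/ ~ /ɟ/
Velar: /k/ ~ /ɡ/
Uvular: /q/ ~ /ɢ/
Alveolar: only /t/ (voiceless); no voiced partner.
So /t/ is the unpaired segment.

/t/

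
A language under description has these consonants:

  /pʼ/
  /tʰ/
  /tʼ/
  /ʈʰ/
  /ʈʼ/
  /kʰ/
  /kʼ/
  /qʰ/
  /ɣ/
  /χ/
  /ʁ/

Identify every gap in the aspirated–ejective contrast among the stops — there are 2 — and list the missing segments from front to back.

Aspirated: /tʰ/ (alveolar), /ʈʰ/ (retroflex), /kʰ/ (velar), /qʰ/ (uvular).
Ejective: /pʼ/ (bilabial), /tʼ/ (alveolar), /ʈʼ/ (retroflex), /kʼ/ (velar).
Gaps, from front to back: bilabial lacks aspirated (/pʰ/); uvular lacks ejective (/qʼ/).

/pʰ/, /qʼ/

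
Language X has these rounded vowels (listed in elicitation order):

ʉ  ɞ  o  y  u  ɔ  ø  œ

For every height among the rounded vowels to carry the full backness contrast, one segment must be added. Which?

/ɵ/

Front: /y/ (high), /ø/ (high-mid), /œ/ (low-mid).
Central: /ʉ/ (high), /ɞ/ (low-mid).
Back: /u/ (high), /o/ (high-mid), /ɔ/ (low-mid).
The high-mid row has no central member, so the gap is the high-mid central rounded vowel /ɵ/.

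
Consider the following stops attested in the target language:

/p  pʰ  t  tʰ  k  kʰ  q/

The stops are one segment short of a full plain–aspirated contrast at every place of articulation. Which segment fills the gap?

/qʰ/

place of articulation  plain     aspirated
bilabial          p         pʰ      
alveolar          t         tʰ      
velar             k         kʰ      
uvular            q         —       
The uvular row has no aspirated member, so the gap is the aspirated uvular stop /qʰ/.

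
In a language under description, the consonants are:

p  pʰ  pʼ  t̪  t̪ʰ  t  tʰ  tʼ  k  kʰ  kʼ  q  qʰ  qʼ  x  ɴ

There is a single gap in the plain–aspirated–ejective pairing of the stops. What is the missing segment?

bilabial: plain /p/, aspirated /pʰ/, ejective /pʼ/.
dental: plain /t̪/, aspirated /t̪ʰ/, ejective —.
alveolar: plain /t/, aspirated /tʰ/, ejective /tʼ/.
velar: plain /k/, aspirated /kʰ/, ejective /kʼ/.
uvular: plain /q/, aspirated /qʰ/, ejective /qʼ/.
The dental row has no ejective member, so the gap is the ejective dental stop /t̪ʼ/.

/t̪ʼ/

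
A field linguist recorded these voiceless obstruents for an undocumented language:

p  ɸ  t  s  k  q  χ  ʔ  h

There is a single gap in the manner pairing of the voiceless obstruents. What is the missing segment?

/x/

Stop: /p/ (bilabial), /t/ (alveolar), /k/ (velar), /q/ (uvular), /ʔ/ (glottal).
Fricative: /ɸ/ (bilabial), /s/ (alveolar), /χ/ (uvular), /h/ (glottal).
The velar row has no fricative member, so the gap is the velar fricative /x/.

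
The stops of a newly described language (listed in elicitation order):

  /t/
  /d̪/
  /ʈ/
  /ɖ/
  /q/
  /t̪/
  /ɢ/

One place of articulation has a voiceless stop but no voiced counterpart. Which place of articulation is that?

place of articulation  voiceless  voiced  
dental            t̪        d̪      
alveolar          t         —       
retroflex         ʈ         ɖ       
uvular            q         ɢ       
Every place of articulation has a voiced member except alveolar, where /d/ would be expected.

alveolar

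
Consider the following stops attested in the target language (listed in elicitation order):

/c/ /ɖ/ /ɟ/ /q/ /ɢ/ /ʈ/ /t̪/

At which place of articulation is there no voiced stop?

dental

Voiceless: /t̪/ (dental), /ʈ/ (retroflex), /c/ (palatal), /q/ (uvular).
Voiced: /ɖ/ (retroflex), /ɟ/ (palatal), /ɢ/ (uvular).
Every place of articulation has a voiced member except dental, where /d̪/ would be expected.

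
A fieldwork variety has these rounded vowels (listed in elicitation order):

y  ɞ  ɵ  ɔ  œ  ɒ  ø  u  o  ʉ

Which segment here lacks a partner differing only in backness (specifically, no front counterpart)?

/ɒ/

High: /y/ ~ /ʉ/ ~ /u/
High-mid: /ø/ ~ /ɵ/ ~ /o/
Low-mid: /œ/ ~ /ɞ/ ~ /ɔ/
Low: only /ɒ/ (back); no front partner.
So /ɒ/ is the unpaired segment.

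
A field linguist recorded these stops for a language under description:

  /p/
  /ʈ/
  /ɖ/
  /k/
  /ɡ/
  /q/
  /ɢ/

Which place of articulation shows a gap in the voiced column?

bilabial

Voiceless: /p/ (bilabial), /ʈ/ (retroflex), /k/ (velar), /q/ (uvular).
Voiced: /ɖ/ (retroflex), /ɡ/ (velar), /ɢ/ (uvular).
Every place of articulation has a voiced member except bilabial, where /b/ would be expected.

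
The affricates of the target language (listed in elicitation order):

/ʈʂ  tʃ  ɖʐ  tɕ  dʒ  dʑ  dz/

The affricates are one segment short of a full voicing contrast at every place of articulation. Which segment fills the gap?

alveolar: voiceless —, voiced /dz/.
postalveolar: voiceless /tʃ/, voiced /dʒ/.
retroflex: voiceless /ʈʂ/, voiced /ɖʐ/.
alveolo-palatal: voiceless /tɕ/, voiced /dʑ/.
The alveolar row has no voiceless member, so the gap is the voiceless alveolar affricate /ts/.

/ts/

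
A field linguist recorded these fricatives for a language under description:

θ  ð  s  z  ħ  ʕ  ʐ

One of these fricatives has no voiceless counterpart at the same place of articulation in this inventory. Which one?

/ʐ/

Dental: /θ/ ~ /ð/
Alveolar: /s/ ~ /z/
Pharyngeal: /ħ/ ~ /ʕ/
Retroflex: only /ʐ/ (voiced); no voiceless partner.
So /ʐ/ is the unpaired segment.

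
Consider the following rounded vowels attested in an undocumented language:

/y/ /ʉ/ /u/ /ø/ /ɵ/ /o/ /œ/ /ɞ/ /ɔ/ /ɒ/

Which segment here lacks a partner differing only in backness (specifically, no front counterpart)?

/ɒ/

High: /y/ ~ /ʉ/ ~ /u/
High-mid: /ø/ ~ /ɵ/ ~ /o/
Low-mid: /œ/ ~ /ɞ/ ~ /ɔ/
Low: only /ɒ/ (back); no front partner.
So /ɒ/ is the unpaired segment.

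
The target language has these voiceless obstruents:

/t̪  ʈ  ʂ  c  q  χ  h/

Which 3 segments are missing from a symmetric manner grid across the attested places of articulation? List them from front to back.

Stop: /t̪/ (dental), /ʈ/ (retroflex), /c/ (palatal), /q/ (uvular).
Fricative: /ʂ/ (retroflex), /χ/ (uvular), /h/ (glottal).
Gaps, from front to back: dental lacks fricative (/θ/); palatal lacks fricative (/ç/); glottal lacks stop (/ʔ/).

/θ/, /ç/, /ʔ/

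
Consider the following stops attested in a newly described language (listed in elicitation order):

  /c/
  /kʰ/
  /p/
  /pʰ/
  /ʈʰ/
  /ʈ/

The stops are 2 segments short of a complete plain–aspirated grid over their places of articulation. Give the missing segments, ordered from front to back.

/cʰ/, /k/

Plain: /p/ (bilabial), /ʈ/ (retroflex), /c/ (palatal).
Aspirated: /pʰ/ (bilabial), /ʈʰ/ (retroflex), /kʰ/ (velar).
Gaps, from front to back: palatal lacks aspirated (/cʰ/); velar lacks plain (/k/).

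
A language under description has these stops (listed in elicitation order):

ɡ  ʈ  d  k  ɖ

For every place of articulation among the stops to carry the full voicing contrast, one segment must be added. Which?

/t/

place of articulation  voiceless  voiced  
alveolar          —         d       
retroflex         ʈ         ɖ       
velar             k         ɡ       
The alveolar row has no voiceless member, so the gap is the voiceless alveolar stop /t/.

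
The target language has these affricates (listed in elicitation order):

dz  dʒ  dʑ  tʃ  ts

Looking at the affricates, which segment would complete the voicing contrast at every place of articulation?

/tɕ/

alveolar: voiceless /ts/, voiced /dz/.
postalveolar: voiceless /tʃ/, voiced /dʒ/.
alveolo-palatal: voiceless —, voiced /dʑ/.
The alveolo-palatal row has no voiceless member, so the gap is the voiceless alveolo-palatal affricate /tɕ/.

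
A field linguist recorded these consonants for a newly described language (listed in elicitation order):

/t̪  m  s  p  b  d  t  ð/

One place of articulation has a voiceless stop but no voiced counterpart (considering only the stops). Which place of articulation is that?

bilabial: voiceless /p/, voiced /b/.
dental: voiceless /t̪/, voiced —.
alveolar: voiceless /t/, voiced /d/.
Every place of articulation has a voiced member except dental, where /d̪/ would be expected.

dental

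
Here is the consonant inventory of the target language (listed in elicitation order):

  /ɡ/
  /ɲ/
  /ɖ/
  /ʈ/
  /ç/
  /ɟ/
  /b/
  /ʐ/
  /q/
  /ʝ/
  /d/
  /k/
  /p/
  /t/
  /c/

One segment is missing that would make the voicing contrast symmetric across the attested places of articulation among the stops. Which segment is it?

/ɢ/

bilabial: voiceless /p/, voiced /b/.
alveolar: voiceless /t/, voiced /d/.
retroflex: voiceless /ʈ/, voiced /ɖ/.
palatal: voiceless /c/, voiced /ɟ/.
velar: voiceless /k/, voiced /ɡ/.
uvular: voiceless /q/, voiced —.
The uvular row has no voiced member, so the gap is the voiced uvular stop /ɢ/.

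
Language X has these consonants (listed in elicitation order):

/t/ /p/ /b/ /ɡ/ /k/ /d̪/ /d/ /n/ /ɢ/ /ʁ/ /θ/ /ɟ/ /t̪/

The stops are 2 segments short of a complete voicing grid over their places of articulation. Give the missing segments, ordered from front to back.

place of articulation  voiceless  voiced  
bilabial          p         b       
dental            t̪        d̪      
alveolar          t         d       
palatal           —         ɟ       
velar             k         ɡ       
uvular            —         ɢ       
Gaps, from front to back: palatal lacks voiceless (/c/); uvular lacks voiceless (/q/).

/c/, /q/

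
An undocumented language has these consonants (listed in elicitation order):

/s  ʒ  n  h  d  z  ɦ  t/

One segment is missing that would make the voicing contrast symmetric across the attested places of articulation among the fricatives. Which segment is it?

place of articulation  voiceless  voiced  
alveolar          s         z       
postalveolar      —         ʒ       
glottal           h         ɦ       
The postalveolar row has no voiceless member, so the gap is the voiceless postalveolar fricative /ʃ/.

/ʃ/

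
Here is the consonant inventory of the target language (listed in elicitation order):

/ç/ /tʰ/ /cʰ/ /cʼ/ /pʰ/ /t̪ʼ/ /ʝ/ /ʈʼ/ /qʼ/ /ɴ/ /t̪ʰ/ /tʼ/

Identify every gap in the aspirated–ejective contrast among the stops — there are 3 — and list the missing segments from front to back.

bilabial: aspirated /pʰ/, ejective —.
dental: aspirated /t̪ʰ/, ejective /t̪ʼ/.
alveolar: aspirated /tʰ/, ejective /tʼ/.
retroflex: aspirated —, ejective /ʈʼ/.
palatal: aspirated /cʰ/, ejective /cʼ/.
uvular: aspirated —, ejective /qʼ/.
Gaps, from front to back: bilabial lacks ejective (/pʼ/); retroflex lacks aspirated (/ʈʰ/); uvular lacks aspirated (/qʰ/).

/pʼ/, /ʈʰ/, /qʰ/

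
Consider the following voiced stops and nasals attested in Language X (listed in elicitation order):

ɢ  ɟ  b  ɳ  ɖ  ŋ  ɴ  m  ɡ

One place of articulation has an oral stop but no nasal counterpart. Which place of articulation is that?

palatal

Oral stop: /b/ (bilabial), /ɖ/ (retroflex), /ɟ/ (palatal), /ɡ/ (velar), /ɢ/ (uvular).
Nasal: /m/ (bilabial), /ɳ/ (retroflex), /ŋ/ (velar), /ɴ/ (uvular).
Every place of articulation has a nasal member except palatal, where /ɲ/ would be expected.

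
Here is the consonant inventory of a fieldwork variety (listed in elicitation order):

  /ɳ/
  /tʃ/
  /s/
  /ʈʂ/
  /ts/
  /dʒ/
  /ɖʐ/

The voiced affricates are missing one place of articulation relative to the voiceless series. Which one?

place of articulation  voiceless  voiced  
alveolar          ts        —       
postalveolar      tʃ        dʒ      
retroflex         ʈʂ        ɖʐ      
Every place of articulation has a voiced member except alveolar, where /dz/ would be expected.

alveolar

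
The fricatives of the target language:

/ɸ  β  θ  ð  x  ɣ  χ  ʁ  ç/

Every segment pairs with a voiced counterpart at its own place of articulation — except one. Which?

/ç/

Bilabial: /ɸ/ ~ /β/
Dental: /θ/ ~ /ð/
Velar: /x/ ~ /ɣ/
Uvular: /χ/ ~ /ʁ/
Palatal: only /ç/ (voiceless); no voiced partner.
So /ç/ is the unpaired segment.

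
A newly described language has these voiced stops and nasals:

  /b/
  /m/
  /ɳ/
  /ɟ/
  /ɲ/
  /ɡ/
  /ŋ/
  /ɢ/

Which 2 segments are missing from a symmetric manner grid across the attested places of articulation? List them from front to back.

Oral stop: /b/ (bilabial), /ɟ/ (palatal), /ɡ/ (velar), /ɢ/ (uvular).
Nasal: /m/ (bilabial), /ɳ/ (retroflex), /ɲ/ (palatal), /ŋ/ (velar).
Gaps, from front to back: retroflex lacks oral stop (/ɖ/); uvular lacks nasal (/ɴ/).

/ɖ/, /ɴ/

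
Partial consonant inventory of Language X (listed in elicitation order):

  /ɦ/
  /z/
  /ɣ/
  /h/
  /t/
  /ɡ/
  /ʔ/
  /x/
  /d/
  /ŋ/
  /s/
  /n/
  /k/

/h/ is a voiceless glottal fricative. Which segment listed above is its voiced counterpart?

The voiced counterpart is a voiced glottal fricative — in this inventory, /ɦ/.

/ɦ/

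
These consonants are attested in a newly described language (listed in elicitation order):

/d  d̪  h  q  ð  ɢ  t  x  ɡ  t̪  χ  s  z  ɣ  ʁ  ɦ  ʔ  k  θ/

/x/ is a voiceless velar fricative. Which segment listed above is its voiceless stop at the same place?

/k/

The voiceless stop at the same place is a voiceless velar stop — in this inventory, /k/.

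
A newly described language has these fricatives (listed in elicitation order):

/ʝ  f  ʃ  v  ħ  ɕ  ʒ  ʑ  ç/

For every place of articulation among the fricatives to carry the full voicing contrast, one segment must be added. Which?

/ʕ/

labiodental: voiceless /f/, voiced /v/.
postalveolar: voiceless /ʃ/, voiced /ʒ/.
alveolo-palatal: voiceless /ɕ/, voiced /ʑ/.
palatal: voiceless /ç/, voiced /ʝ/.
pharyngeal: voiceless /ħ/, voiced —.
The pharyngeal row has no voiced member, so the gap is the voiced pharyngeal fricative /ʕ/.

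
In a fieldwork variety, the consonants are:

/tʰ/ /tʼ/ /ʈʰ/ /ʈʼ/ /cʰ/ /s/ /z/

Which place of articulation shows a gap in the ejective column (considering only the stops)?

Aspirated: /tʰ/ (alveolar), /ʈʰ/ (retroflex), /cʰ/ (palatal).
Ejective: /tʼ/ (alveolar), /ʈʼ/ (retroflex).
Every place of articulation has an ejective member except palatal, where /cʼ/ would be expected.

palatal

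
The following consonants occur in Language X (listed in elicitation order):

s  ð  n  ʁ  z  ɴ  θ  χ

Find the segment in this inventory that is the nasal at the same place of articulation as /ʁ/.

/ʁ/ is a voiced uvular fricative.
The nasal at the same place is an uvular nasal — in this inventory, /ɴ/.

/ɴ/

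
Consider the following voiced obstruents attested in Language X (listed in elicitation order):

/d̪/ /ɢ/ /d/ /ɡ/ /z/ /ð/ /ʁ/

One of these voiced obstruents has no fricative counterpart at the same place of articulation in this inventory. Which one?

Dental: /d̪/ ~ /ð/
Alveolar: /d/ ~ /z/
Uvular: /ɢ/ ~ /ʁ/
Velar: only /ɡ/ (stop); no fricative partner.
So /ɡ/ is the unpaired segment.

/ɡ/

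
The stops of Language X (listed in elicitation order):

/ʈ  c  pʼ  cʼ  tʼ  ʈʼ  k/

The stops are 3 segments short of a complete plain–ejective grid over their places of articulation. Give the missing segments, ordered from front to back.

bilabial: plain —, ejective /pʼ/.
alveolar: plain —, ejective /tʼ/.
retroflex: plain /ʈ/, ejective /ʈʼ/.
palatal: plain /c/, ejective /cʼ/.
velar: plain /k/, ejective —.
Gaps, from front to back: bilabial lacks plain (/p/); alveolar lacks plain (/t/); velar lacks ejective (/kʼ/).

/p/, /t/, /kʼ/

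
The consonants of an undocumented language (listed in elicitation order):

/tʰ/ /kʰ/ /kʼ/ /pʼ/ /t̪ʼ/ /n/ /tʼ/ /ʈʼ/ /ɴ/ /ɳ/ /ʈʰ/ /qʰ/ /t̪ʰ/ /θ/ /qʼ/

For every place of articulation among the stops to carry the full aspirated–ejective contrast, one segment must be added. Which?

Aspirated: /t̪ʰ/ (dental), /tʰ/ (alveolar), /ʈʰ/ (retroflex), /kʰ/ (velar), /qʰ/ (uvular).
Ejective: /pʼ/ (bilabial), /t̪ʼ/ (dental), /tʼ/ (alveolar), /ʈʼ/ (retroflex), /kʼ/ (velar), /qʼ/ (uvular).
The bilabial row has no aspirated member, so the gap is the aspirated bilabial stop /pʰ/.

/pʰ/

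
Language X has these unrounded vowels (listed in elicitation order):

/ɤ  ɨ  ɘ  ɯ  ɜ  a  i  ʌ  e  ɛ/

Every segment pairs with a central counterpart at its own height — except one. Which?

High: /i/ ~ /ɨ/ ~ /ɯ/
High-mid: /e/ ~ /ɘ/ ~ /ɤ/
Low-mid: /ɛ/ ~ /ɜ/ ~ /ʌ/
Low: only /a/ (front); no central partner.
So /a/ is the unpaired segment.

/a/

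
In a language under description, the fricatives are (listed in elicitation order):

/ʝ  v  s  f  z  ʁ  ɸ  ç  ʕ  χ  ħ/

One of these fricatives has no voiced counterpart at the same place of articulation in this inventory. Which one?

Labiodental: /f/ ~ /v/
Alveolar: /s/ ~ /z/
Palatal: /ç/ ~ /ʝ/
Uvular: /χ/ ~ /ʁ/
Pharyngeal: /ħ/ ~ /ʕ/
Bilabial: only /ɸ/ (voiceless); no voiced partner.
So /ɸ/ is the unpaired segment.

/ɸ/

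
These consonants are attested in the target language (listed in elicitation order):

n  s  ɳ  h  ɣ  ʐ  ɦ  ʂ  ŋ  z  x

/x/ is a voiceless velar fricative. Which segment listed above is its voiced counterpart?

The voiced counterpart is a voiced velar fricative — in this inventory, /ɣ/.

/ɣ/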